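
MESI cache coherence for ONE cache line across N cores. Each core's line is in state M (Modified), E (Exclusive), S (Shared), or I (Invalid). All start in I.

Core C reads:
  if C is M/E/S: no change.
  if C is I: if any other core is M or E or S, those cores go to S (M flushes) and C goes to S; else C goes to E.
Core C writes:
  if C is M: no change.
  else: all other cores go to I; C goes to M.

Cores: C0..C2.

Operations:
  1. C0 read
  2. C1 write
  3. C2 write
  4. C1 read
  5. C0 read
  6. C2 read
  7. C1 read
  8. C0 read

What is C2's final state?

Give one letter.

Answer: S

Derivation:
Op 1: C0 read [C0 read from I: no other sharers -> C0=E (exclusive)] -> [E,I,I]
Op 2: C1 write [C1 write: invalidate ['C0=E'] -> C1=M] -> [I,M,I]
Op 3: C2 write [C2 write: invalidate ['C1=M'] -> C2=M] -> [I,I,M]
Op 4: C1 read [C1 read from I: others=['C2=M'] -> C1=S, others downsized to S] -> [I,S,S]
Op 5: C0 read [C0 read from I: others=['C1=S', 'C2=S'] -> C0=S, others downsized to S] -> [S,S,S]
Op 6: C2 read [C2 read: already in S, no change] -> [S,S,S]
Op 7: C1 read [C1 read: already in S, no change] -> [S,S,S]
Op 8: C0 read [C0 read: already in S, no change] -> [S,S,S]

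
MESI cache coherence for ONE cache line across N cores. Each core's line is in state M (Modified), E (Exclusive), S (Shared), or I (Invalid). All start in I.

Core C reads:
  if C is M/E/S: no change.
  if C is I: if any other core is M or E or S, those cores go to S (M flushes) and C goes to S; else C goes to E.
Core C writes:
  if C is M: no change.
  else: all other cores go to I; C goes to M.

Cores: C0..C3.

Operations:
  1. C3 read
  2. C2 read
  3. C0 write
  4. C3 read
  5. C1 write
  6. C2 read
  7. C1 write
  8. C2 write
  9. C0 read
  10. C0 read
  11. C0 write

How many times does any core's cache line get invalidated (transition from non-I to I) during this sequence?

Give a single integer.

Op 1: C3 read [C3 read from I: no other sharers -> C3=E (exclusive)] -> [I,I,I,E] (invalidations this op: 0; running total: 0)
Op 2: C2 read [C2 read from I: others=['C3=E'] -> C2=S, others downsized to S] -> [I,I,S,S] (invalidations this op: 0; running total: 0)
Op 3: C0 write [C0 write: invalidate ['C2=S', 'C3=S'] -> C0=M] -> [M,I,I,I] (invalidations this op: 2; running total: 2)
Op 4: C3 read [C3 read from I: others=['C0=M'] -> C3=S, others downsized to S] -> [S,I,I,S] (invalidations this op: 0; running total: 2)
Op 5: C1 write [C1 write: invalidate ['C0=S', 'C3=S'] -> C1=M] -> [I,M,I,I] (invalidations this op: 2; running total: 4)
Op 6: C2 read [C2 read from I: others=['C1=M'] -> C2=S, others downsized to S] -> [I,S,S,I] (invalidations this op: 0; running total: 4)
Op 7: C1 write [C1 write: invalidate ['C2=S'] -> C1=M] -> [I,M,I,I] (invalidations this op: 1; running total: 5)
Op 8: C2 write [C2 write: invalidate ['C1=M'] -> C2=M] -> [I,I,M,I] (invalidations this op: 1; running total: 6)
Op 9: C0 read [C0 read from I: others=['C2=M'] -> C0=S, others downsized to S] -> [S,I,S,I] (invalidations this op: 0; running total: 6)
Op 10: C0 read [C0 read: already in S, no change] -> [S,I,S,I] (invalidations this op: 0; running total: 6)
Op 11: C0 write [C0 write: invalidate ['C2=S'] -> C0=M] -> [M,I,I,I] (invalidations this op: 1; running total: 7)

Answer: 7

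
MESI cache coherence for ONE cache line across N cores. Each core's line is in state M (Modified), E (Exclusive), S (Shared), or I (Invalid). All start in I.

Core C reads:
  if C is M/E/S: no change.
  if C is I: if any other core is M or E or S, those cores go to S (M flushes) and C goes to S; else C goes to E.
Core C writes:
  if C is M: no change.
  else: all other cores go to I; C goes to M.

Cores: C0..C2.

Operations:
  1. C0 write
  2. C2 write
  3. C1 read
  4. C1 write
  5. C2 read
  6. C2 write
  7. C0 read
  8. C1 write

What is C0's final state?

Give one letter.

Answer: I

Derivation:
Op 1: C0 write [C0 write: invalidate none -> C0=M] -> [M,I,I]
Op 2: C2 write [C2 write: invalidate ['C0=M'] -> C2=M] -> [I,I,M]
Op 3: C1 read [C1 read from I: others=['C2=M'] -> C1=S, others downsized to S] -> [I,S,S]
Op 4: C1 write [C1 write: invalidate ['C2=S'] -> C1=M] -> [I,M,I]
Op 5: C2 read [C2 read from I: others=['C1=M'] -> C2=S, others downsized to S] -> [I,S,S]
Op 6: C2 write [C2 write: invalidate ['C1=S'] -> C2=M] -> [I,I,M]
Op 7: C0 read [C0 read from I: others=['C2=M'] -> C0=S, others downsized to S] -> [S,I,S]
Op 8: C1 write [C1 write: invalidate ['C0=S', 'C2=S'] -> C1=M] -> [I,M,I]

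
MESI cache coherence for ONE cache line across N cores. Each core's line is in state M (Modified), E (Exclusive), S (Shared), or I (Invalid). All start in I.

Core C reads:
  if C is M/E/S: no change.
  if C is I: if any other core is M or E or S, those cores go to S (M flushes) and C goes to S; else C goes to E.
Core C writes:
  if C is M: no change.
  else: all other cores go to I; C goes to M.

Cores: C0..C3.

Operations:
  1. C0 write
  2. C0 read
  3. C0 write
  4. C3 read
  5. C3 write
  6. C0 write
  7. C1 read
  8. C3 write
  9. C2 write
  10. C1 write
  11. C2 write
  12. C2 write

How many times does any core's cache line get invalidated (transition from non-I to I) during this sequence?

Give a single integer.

Op 1: C0 write [C0 write: invalidate none -> C0=M] -> [M,I,I,I] (invalidations this op: 0; running total: 0)
Op 2: C0 read [C0 read: already in M, no change] -> [M,I,I,I] (invalidations this op: 0; running total: 0)
Op 3: C0 write [C0 write: already M (modified), no change] -> [M,I,I,I] (invalidations this op: 0; running total: 0)
Op 4: C3 read [C3 read from I: others=['C0=M'] -> C3=S, others downsized to S] -> [S,I,I,S] (invalidations this op: 0; running total: 0)
Op 5: C3 write [C3 write: invalidate ['C0=S'] -> C3=M] -> [I,I,I,M] (invalidations this op: 1; running total: 1)
Op 6: C0 write [C0 write: invalidate ['C3=M'] -> C0=M] -> [M,I,I,I] (invalidations this op: 1; running total: 2)
Op 7: C1 read [C1 read from I: others=['C0=M'] -> C1=S, others downsized to S] -> [S,S,I,I] (invalidations this op: 0; running total: 2)
Op 8: C3 write [C3 write: invalidate ['C0=S', 'C1=S'] -> C3=M] -> [I,I,I,M] (invalidations this op: 2; running total: 4)
Op 9: C2 write [C2 write: invalidate ['C3=M'] -> C2=M] -> [I,I,M,I] (invalidations this op: 1; running total: 5)
Op 10: C1 write [C1 write: invalidate ['C2=M'] -> C1=M] -> [I,M,I,I] (invalidations this op: 1; running total: 6)
Op 11: C2 write [C2 write: invalidate ['C1=M'] -> C2=M] -> [I,I,M,I] (invalidations this op: 1; running total: 7)
Op 12: C2 write [C2 write: already M (modified), no change] -> [I,I,M,I] (invalidations this op: 0; running total: 7)

Answer: 7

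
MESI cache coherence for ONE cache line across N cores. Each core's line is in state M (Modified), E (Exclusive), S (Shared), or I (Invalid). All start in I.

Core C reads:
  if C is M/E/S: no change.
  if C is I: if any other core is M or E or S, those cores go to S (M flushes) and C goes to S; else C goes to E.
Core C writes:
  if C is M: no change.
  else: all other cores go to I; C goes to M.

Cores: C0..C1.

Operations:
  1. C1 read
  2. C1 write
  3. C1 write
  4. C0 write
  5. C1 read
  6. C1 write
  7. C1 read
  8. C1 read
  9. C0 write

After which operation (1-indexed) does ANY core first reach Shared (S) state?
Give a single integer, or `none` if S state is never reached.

Op 1: C1 read [C1 read from I: no other sharers -> C1=E (exclusive)] -> [I,E]
Op 2: C1 write [C1 write: invalidate none -> C1=M] -> [I,M]
Op 3: C1 write [C1 write: already M (modified), no change] -> [I,M]
Op 4: C0 write [C0 write: invalidate ['C1=M'] -> C0=M] -> [M,I]
Op 5: C1 read [C1 read from I: others=['C0=M'] -> C1=S, others downsized to S] -> [S,S]
  -> First S state at op 5; remaining ops need not be traced.

Answer: 5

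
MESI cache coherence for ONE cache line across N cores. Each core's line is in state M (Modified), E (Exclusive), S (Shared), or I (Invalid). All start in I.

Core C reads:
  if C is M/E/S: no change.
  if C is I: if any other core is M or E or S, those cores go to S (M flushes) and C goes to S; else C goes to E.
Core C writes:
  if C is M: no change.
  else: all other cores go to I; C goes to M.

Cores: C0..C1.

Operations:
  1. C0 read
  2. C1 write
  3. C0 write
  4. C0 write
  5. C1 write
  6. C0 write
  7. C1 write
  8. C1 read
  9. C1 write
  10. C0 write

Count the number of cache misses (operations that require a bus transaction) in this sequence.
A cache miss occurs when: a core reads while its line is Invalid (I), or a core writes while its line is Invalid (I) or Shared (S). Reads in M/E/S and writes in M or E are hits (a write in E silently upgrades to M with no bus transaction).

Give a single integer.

Answer: 7

Derivation:
Op 1: C0 read [C0 read from I: no other sharers -> C0=E (exclusive)] -> [E,I] [MISS #1: read from I]
Op 2: C1 write [C1 write: invalidate ['C0=E'] -> C1=M] -> [I,M] [MISS #2: write from I]
Op 3: C0 write [C0 write: invalidate ['C1=M'] -> C0=M] -> [M,I] [MISS #3: write from I]
Op 4: C0 write [C0 write: already M (modified), no change] -> [M,I] [hit: write from M]
Op 5: C1 write [C1 write: invalidate ['C0=M'] -> C1=M] -> [I,M] [MISS #4: write from I]
Op 6: C0 write [C0 write: invalidate ['C1=M'] -> C0=M] -> [M,I] [MISS #5: write from I]
Op 7: C1 write [C1 write: invalidate ['C0=M'] -> C1=M] -> [I,M] [MISS #6: write from I]
Op 8: C1 read [C1 read: already in M, no change] -> [I,M] [hit: read from M]
Op 9: C1 write [C1 write: already M (modified), no change] -> [I,M] [hit: write from M]
Op 10: C0 write [C0 write: invalidate ['C1=M'] -> C0=M] -> [M,I] [MISS #7: write from I]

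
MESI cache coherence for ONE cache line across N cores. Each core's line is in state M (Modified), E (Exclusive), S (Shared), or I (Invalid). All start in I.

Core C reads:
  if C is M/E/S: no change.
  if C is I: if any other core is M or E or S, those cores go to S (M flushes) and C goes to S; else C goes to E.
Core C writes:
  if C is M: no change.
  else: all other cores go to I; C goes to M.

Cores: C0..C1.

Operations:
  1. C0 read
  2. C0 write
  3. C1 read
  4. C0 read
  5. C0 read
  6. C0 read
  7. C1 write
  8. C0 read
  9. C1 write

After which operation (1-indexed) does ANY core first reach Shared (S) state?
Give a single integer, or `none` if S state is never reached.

Op 1: C0 read [C0 read from I: no other sharers -> C0=E (exclusive)] -> [E,I]
Op 2: C0 write [C0 write: invalidate none -> C0=M] -> [M,I]
Op 3: C1 read [C1 read from I: others=['C0=M'] -> C1=S, others downsized to S] -> [S,S]
  -> First S state at op 3; remaining ops need not be traced.

Answer: 3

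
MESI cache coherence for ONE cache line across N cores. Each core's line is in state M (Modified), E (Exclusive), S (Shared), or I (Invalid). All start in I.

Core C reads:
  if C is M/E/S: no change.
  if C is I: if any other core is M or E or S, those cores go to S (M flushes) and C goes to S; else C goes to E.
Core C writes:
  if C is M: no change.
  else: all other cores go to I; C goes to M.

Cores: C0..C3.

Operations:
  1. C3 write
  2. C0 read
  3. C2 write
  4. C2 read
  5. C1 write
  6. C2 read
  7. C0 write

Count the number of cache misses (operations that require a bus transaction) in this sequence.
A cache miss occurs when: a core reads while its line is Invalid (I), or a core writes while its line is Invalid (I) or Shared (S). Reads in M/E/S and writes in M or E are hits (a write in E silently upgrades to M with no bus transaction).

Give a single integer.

Op 1: C3 write [C3 write: invalidate none -> C3=M] -> [I,I,I,M] [MISS #1: write from I]
Op 2: C0 read [C0 read from I: others=['C3=M'] -> C0=S, others downsized to S] -> [S,I,I,S] [MISS #2: read from I]
Op 3: C2 write [C2 write: invalidate ['C0=S', 'C3=S'] -> C2=M] -> [I,I,M,I] [MISS #3: write from I]
Op 4: C2 read [C2 read: already in M, no change] -> [I,I,M,I] [hit: read from M]
Op 5: C1 write [C1 write: invalidate ['C2=M'] -> C1=M] -> [I,M,I,I] [MISS #4: write from I]
Op 6: C2 read [C2 read from I: others=['C1=M'] -> C2=S, others downsized to S] -> [I,S,S,I] [MISS #5: read from I]
Op 7: C0 write [C0 write: invalidate ['C1=S', 'C2=S'] -> C0=M] -> [M,I,I,I] [MISS #6: write from I]

Answer: 6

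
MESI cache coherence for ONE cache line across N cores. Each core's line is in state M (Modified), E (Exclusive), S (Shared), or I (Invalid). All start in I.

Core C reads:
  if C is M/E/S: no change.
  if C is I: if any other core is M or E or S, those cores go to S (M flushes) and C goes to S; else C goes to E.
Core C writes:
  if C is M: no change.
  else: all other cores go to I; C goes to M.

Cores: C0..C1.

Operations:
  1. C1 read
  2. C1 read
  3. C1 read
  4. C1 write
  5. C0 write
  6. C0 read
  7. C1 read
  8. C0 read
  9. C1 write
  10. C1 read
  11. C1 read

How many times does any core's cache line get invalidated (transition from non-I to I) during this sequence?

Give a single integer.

Op 1: C1 read [C1 read from I: no other sharers -> C1=E (exclusive)] -> [I,E] (invalidations this op: 0; running total: 0)
Op 2: C1 read [C1 read: already in E, no change] -> [I,E] (invalidations this op: 0; running total: 0)
Op 3: C1 read [C1 read: already in E, no change] -> [I,E] (invalidations this op: 0; running total: 0)
Op 4: C1 write [C1 write: invalidate none -> C1=M] -> [I,M] (invalidations this op: 0; running total: 0)
Op 5: C0 write [C0 write: invalidate ['C1=M'] -> C0=M] -> [M,I] (invalidations this op: 1; running total: 1)
Op 6: C0 read [C0 read: already in M, no change] -> [M,I] (invalidations this op: 0; running total: 1)
Op 7: C1 read [C1 read from I: others=['C0=M'] -> C1=S, others downsized to S] -> [S,S] (invalidations this op: 0; running total: 1)
Op 8: C0 read [C0 read: already in S, no change] -> [S,S] (invalidations this op: 0; running total: 1)
Op 9: C1 write [C1 write: invalidate ['C0=S'] -> C1=M] -> [I,M] (invalidations this op: 1; running total: 2)
Op 10: C1 read [C1 read: already in M, no change] -> [I,M] (invalidations this op: 0; running total: 2)
Op 11: C1 read [C1 read: already in M, no change] -> [I,M] (invalidations this op: 0; running total: 2)

Answer: 2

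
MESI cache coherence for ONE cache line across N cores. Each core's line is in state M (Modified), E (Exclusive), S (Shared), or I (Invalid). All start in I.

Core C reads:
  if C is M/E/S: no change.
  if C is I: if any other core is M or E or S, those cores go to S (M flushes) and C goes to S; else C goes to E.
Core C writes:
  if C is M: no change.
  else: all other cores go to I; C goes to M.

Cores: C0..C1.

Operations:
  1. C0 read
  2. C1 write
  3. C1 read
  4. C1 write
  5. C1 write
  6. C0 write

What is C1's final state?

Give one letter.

Op 1: C0 read [C0 read from I: no other sharers -> C0=E (exclusive)] -> [E,I]
Op 2: C1 write [C1 write: invalidate ['C0=E'] -> C1=M] -> [I,M]
Op 3: C1 read [C1 read: already in M, no change] -> [I,M]
Op 4: C1 write [C1 write: already M (modified), no change] -> [I,M]
Op 5: C1 write [C1 write: already M (modified), no change] -> [I,M]
Op 6: C0 write [C0 write: invalidate ['C1=M'] -> C0=M] -> [M,I]

Answer: I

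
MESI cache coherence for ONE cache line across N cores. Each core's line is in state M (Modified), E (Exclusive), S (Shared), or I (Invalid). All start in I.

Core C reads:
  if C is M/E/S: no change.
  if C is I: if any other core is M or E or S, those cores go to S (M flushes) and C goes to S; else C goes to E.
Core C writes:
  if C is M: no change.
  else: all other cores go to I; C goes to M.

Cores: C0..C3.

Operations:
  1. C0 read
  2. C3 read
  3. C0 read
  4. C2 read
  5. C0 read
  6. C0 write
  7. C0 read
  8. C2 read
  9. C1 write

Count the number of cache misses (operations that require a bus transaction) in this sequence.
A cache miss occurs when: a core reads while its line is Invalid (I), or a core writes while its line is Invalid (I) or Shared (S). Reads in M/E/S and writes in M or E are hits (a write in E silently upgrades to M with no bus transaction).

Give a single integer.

Op 1: C0 read [C0 read from I: no other sharers -> C0=E (exclusive)] -> [E,I,I,I] [MISS #1: read from I]
Op 2: C3 read [C3 read from I: others=['C0=E'] -> C3=S, others downsized to S] -> [S,I,I,S] [MISS #2: read from I]
Op 3: C0 read [C0 read: already in S, no change] -> [S,I,I,S] [hit: read from S]
Op 4: C2 read [C2 read from I: others=['C0=S', 'C3=S'] -> C2=S, others downsized to S] -> [S,I,S,S] [MISS #3: read from I]
Op 5: C0 read [C0 read: already in S, no change] -> [S,I,S,S] [hit: read from S]
Op 6: C0 write [C0 write: invalidate ['C2=S', 'C3=S'] -> C0=M] -> [M,I,I,I] [MISS #4: write from S]
Op 7: C0 read [C0 read: already in M, no change] -> [M,I,I,I] [hit: read from M]
Op 8: C2 read [C2 read from I: others=['C0=M'] -> C2=S, others downsized to S] -> [S,I,S,I] [MISS #5: read from I]
Op 9: C1 write [C1 write: invalidate ['C0=S', 'C2=S'] -> C1=M] -> [I,M,I,I] [MISS #6: write from I]

Answer: 6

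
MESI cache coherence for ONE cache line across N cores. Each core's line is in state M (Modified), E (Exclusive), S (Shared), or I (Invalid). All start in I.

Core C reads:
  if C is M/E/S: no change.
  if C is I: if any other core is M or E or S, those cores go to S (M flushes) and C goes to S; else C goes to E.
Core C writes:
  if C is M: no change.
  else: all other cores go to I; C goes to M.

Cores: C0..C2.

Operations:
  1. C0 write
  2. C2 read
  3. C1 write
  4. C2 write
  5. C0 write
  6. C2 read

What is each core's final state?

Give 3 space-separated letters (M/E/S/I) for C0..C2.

Op 1: C0 write [C0 write: invalidate none -> C0=M] -> [M,I,I]
Op 2: C2 read [C2 read from I: others=['C0=M'] -> C2=S, others downsized to S] -> [S,I,S]
Op 3: C1 write [C1 write: invalidate ['C0=S', 'C2=S'] -> C1=M] -> [I,M,I]
Op 4: C2 write [C2 write: invalidate ['C1=M'] -> C2=M] -> [I,I,M]
Op 5: C0 write [C0 write: invalidate ['C2=M'] -> C0=M] -> [M,I,I]
Op 6: C2 read [C2 read from I: others=['C0=M'] -> C2=S, others downsized to S] -> [S,I,S]

Answer: S I S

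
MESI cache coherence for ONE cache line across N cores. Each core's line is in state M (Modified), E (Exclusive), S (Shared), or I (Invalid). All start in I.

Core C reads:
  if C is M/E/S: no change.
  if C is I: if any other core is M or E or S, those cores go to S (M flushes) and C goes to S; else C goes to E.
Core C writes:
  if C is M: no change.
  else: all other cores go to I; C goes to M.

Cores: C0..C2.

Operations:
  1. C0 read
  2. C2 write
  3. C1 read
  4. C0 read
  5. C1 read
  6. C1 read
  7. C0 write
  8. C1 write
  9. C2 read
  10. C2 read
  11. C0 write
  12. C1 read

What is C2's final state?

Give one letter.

Op 1: C0 read [C0 read from I: no other sharers -> C0=E (exclusive)] -> [E,I,I]
Op 2: C2 write [C2 write: invalidate ['C0=E'] -> C2=M] -> [I,I,M]
Op 3: C1 read [C1 read from I: others=['C2=M'] -> C1=S, others downsized to S] -> [I,S,S]
Op 4: C0 read [C0 read from I: others=['C1=S', 'C2=S'] -> C0=S, others downsized to S] -> [S,S,S]
Op 5: C1 read [C1 read: already in S, no change] -> [S,S,S]
Op 6: C1 read [C1 read: already in S, no change] -> [S,S,S]
Op 7: C0 write [C0 write: invalidate ['C1=S', 'C2=S'] -> C0=M] -> [M,I,I]
Op 8: C1 write [C1 write: invalidate ['C0=M'] -> C1=M] -> [I,M,I]
Op 9: C2 read [C2 read from I: others=['C1=M'] -> C2=S, others downsized to S] -> [I,S,S]
Op 10: C2 read [C2 read: already in S, no change] -> [I,S,S]
Op 11: C0 write [C0 write: invalidate ['C1=S', 'C2=S'] -> C0=M] -> [M,I,I]
Op 12: C1 read [C1 read from I: others=['C0=M'] -> C1=S, others downsized to S] -> [S,S,I]

Answer: I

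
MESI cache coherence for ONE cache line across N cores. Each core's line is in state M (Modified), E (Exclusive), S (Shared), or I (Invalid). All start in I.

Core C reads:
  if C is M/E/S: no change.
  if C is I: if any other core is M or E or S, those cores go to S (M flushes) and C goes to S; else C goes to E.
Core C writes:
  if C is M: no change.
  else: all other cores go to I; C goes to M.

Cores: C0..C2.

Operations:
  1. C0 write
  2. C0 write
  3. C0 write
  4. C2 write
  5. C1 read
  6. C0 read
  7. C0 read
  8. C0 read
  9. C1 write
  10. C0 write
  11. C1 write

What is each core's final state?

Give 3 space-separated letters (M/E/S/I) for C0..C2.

Op 1: C0 write [C0 write: invalidate none -> C0=M] -> [M,I,I]
Op 2: C0 write [C0 write: already M (modified), no change] -> [M,I,I]
Op 3: C0 write [C0 write: already M (modified), no change] -> [M,I,I]
Op 4: C2 write [C2 write: invalidate ['C0=M'] -> C2=M] -> [I,I,M]
Op 5: C1 read [C1 read from I: others=['C2=M'] -> C1=S, others downsized to S] -> [I,S,S]
Op 6: C0 read [C0 read from I: others=['C1=S', 'C2=S'] -> C0=S, others downsized to S] -> [S,S,S]
Op 7: C0 read [C0 read: already in S, no change] -> [S,S,S]
Op 8: C0 read [C0 read: already in S, no change] -> [S,S,S]
Op 9: C1 write [C1 write: invalidate ['C0=S', 'C2=S'] -> C1=M] -> [I,M,I]
Op 10: C0 write [C0 write: invalidate ['C1=M'] -> C0=M] -> [M,I,I]
Op 11: C1 write [C1 write: invalidate ['C0=M'] -> C1=M] -> [I,M,I]

Answer: I M I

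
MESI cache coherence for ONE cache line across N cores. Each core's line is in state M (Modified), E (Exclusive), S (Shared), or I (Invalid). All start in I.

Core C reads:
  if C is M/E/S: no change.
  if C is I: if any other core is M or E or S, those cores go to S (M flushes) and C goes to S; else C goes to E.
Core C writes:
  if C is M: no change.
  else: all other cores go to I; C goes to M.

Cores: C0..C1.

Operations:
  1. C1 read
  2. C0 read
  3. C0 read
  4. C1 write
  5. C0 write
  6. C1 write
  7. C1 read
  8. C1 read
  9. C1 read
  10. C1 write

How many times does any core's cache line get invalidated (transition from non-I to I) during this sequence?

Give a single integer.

Op 1: C1 read [C1 read from I: no other sharers -> C1=E (exclusive)] -> [I,E] (invalidations this op: 0; running total: 0)
Op 2: C0 read [C0 read from I: others=['C1=E'] -> C0=S, others downsized to S] -> [S,S] (invalidations this op: 0; running total: 0)
Op 3: C0 read [C0 read: already in S, no change] -> [S,S] (invalidations this op: 0; running total: 0)
Op 4: C1 write [C1 write: invalidate ['C0=S'] -> C1=M] -> [I,M] (invalidations this op: 1; running total: 1)
Op 5: C0 write [C0 write: invalidate ['C1=M'] -> C0=M] -> [M,I] (invalidations this op: 1; running total: 2)
Op 6: C1 write [C1 write: invalidate ['C0=M'] -> C1=M] -> [I,M] (invalidations this op: 1; running total: 3)
Op 7: C1 read [C1 read: already in M, no change] -> [I,M] (invalidations this op: 0; running total: 3)
Op 8: C1 read [C1 read: already in M, no change] -> [I,M] (invalidations this op: 0; running total: 3)
Op 9: C1 read [C1 read: already in M, no change] -> [I,M] (invalidations this op: 0; running total: 3)
Op 10: C1 write [C1 write: already M (modified), no change] -> [I,M] (invalidations this op: 0; running total: 3)

Answer: 3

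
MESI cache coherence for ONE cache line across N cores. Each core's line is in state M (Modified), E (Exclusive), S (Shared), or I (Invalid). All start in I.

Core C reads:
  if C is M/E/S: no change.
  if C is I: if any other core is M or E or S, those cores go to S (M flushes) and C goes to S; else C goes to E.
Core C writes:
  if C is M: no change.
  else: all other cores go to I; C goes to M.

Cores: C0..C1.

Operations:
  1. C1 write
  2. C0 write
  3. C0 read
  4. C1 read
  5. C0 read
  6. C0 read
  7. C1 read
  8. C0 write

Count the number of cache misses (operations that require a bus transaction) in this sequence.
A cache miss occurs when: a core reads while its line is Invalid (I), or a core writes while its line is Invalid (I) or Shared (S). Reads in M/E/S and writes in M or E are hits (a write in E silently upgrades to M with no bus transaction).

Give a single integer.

Answer: 4

Derivation:
Op 1: C1 write [C1 write: invalidate none -> C1=M] -> [I,M] [MISS #1: write from I]
Op 2: C0 write [C0 write: invalidate ['C1=M'] -> C0=M] -> [M,I] [MISS #2: write from I]
Op 3: C0 read [C0 read: already in M, no change] -> [M,I] [hit: read from M]
Op 4: C1 read [C1 read from I: others=['C0=M'] -> C1=S, others downsized to S] -> [S,S] [MISS #3: read from I]
Op 5: C0 read [C0 read: already in S, no change] -> [S,S] [hit: read from S]
Op 6: C0 read [C0 read: already in S, no change] -> [S,S] [hit: read from S]
Op 7: C1 read [C1 read: already in S, no change] -> [S,S] [hit: read from S]
Op 8: C0 write [C0 write: invalidate ['C1=S'] -> C0=M] -> [M,I] [MISS #4: write from S]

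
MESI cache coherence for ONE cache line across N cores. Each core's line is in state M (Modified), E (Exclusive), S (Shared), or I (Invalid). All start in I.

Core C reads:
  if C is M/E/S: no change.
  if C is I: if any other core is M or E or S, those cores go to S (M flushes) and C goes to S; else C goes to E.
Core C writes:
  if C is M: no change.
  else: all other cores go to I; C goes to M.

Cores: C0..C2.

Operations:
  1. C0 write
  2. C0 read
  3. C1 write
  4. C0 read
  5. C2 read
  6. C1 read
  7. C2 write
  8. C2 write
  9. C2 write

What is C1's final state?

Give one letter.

Op 1: C0 write [C0 write: invalidate none -> C0=M] -> [M,I,I]
Op 2: C0 read [C0 read: already in M, no change] -> [M,I,I]
Op 3: C1 write [C1 write: invalidate ['C0=M'] -> C1=M] -> [I,M,I]
Op 4: C0 read [C0 read from I: others=['C1=M'] -> C0=S, others downsized to S] -> [S,S,I]
Op 5: C2 read [C2 read from I: others=['C0=S', 'C1=S'] -> C2=S, others downsized to S] -> [S,S,S]
Op 6: C1 read [C1 read: already in S, no change] -> [S,S,S]
Op 7: C2 write [C2 write: invalidate ['C0=S', 'C1=S'] -> C2=M] -> [I,I,M]
Op 8: C2 write [C2 write: already M (modified), no change] -> [I,I,M]
Op 9: C2 write [C2 write: already M (modified), no change] -> [I,I,M]

Answer: I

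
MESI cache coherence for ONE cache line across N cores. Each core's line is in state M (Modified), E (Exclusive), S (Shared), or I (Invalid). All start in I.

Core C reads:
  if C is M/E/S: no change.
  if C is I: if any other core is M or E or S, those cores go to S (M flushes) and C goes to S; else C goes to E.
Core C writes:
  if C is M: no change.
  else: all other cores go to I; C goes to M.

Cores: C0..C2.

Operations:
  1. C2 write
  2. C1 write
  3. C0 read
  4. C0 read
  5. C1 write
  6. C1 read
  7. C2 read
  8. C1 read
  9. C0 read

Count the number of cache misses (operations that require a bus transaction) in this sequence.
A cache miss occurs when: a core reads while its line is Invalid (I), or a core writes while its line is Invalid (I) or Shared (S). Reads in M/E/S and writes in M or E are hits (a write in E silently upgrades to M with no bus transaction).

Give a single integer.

Answer: 6

Derivation:
Op 1: C2 write [C2 write: invalidate none -> C2=M] -> [I,I,M] [MISS #1: write from I]
Op 2: C1 write [C1 write: invalidate ['C2=M'] -> C1=M] -> [I,M,I] [MISS #2: write from I]
Op 3: C0 read [C0 read from I: others=['C1=M'] -> C0=S, others downsized to S] -> [S,S,I] [MISS #3: read from I]
Op 4: C0 read [C0 read: already in S, no change] -> [S,S,I] [hit: read from S]
Op 5: C1 write [C1 write: invalidate ['C0=S'] -> C1=M] -> [I,M,I] [MISS #4: write from S]
Op 6: C1 read [C1 read: already in M, no change] -> [I,M,I] [hit: read from M]
Op 7: C2 read [C2 read from I: others=['C1=M'] -> C2=S, others downsized to S] -> [I,S,S] [MISS #5: read from I]
Op 8: C1 read [C1 read: already in S, no change] -> [I,S,S] [hit: read from S]
Op 9: C0 read [C0 read from I: others=['C1=S', 'C2=S'] -> C0=S, others downsized to S] -> [S,S,S] [MISS #6: read from I]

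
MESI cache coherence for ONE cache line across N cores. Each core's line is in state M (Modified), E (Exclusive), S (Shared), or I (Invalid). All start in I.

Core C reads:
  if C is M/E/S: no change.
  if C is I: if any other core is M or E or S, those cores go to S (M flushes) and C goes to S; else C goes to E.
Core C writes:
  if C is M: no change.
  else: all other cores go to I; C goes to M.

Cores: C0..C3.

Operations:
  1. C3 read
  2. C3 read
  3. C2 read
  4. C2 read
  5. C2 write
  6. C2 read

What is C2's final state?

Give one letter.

Op 1: C3 read [C3 read from I: no other sharers -> C3=E (exclusive)] -> [I,I,I,E]
Op 2: C3 read [C3 read: already in E, no change] -> [I,I,I,E]
Op 3: C2 read [C2 read from I: others=['C3=E'] -> C2=S, others downsized to S] -> [I,I,S,S]
Op 4: C2 read [C2 read: already in S, no change] -> [I,I,S,S]
Op 5: C2 write [C2 write: invalidate ['C3=S'] -> C2=M] -> [I,I,M,I]
Op 6: C2 read [C2 read: already in M, no change] -> [I,I,M,I]

Answer: M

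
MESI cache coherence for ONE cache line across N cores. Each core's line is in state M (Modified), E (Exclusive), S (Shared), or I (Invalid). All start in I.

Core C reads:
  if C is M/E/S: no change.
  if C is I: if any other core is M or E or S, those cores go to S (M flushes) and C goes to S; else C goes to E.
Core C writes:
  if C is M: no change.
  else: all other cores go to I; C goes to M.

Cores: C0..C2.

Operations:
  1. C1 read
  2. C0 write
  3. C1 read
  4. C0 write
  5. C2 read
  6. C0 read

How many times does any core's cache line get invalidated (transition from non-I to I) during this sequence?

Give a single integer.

Answer: 2

Derivation:
Op 1: C1 read [C1 read from I: no other sharers -> C1=E (exclusive)] -> [I,E,I] (invalidations this op: 0; running total: 0)
Op 2: C0 write [C0 write: invalidate ['C1=E'] -> C0=M] -> [M,I,I] (invalidations this op: 1; running total: 1)
Op 3: C1 read [C1 read from I: others=['C0=M'] -> C1=S, others downsized to S] -> [S,S,I] (invalidations this op: 0; running total: 1)
Op 4: C0 write [C0 write: invalidate ['C1=S'] -> C0=M] -> [M,I,I] (invalidations this op: 1; running total: 2)
Op 5: C2 read [C2 read from I: others=['C0=M'] -> C2=S, others downsized to S] -> [S,I,S] (invalidations this op: 0; running total: 2)
Op 6: C0 read [C0 read: already in S, no change] -> [S,I,S] (invalidations this op: 0; running total: 2)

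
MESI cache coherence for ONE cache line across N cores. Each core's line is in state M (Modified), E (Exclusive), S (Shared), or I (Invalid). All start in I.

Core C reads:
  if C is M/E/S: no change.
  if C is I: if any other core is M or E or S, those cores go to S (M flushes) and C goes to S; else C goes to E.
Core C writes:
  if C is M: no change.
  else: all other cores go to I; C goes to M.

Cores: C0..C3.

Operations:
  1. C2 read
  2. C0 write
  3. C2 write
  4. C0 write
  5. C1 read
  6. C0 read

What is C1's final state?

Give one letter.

Op 1: C2 read [C2 read from I: no other sharers -> C2=E (exclusive)] -> [I,I,E,I]
Op 2: C0 write [C0 write: invalidate ['C2=E'] -> C0=M] -> [M,I,I,I]
Op 3: C2 write [C2 write: invalidate ['C0=M'] -> C2=M] -> [I,I,M,I]
Op 4: C0 write [C0 write: invalidate ['C2=M'] -> C0=M] -> [M,I,I,I]
Op 5: C1 read [C1 read from I: others=['C0=M'] -> C1=S, others downsized to S] -> [S,S,I,I]
Op 6: C0 read [C0 read: already in S, no change] -> [S,S,I,I]

Answer: S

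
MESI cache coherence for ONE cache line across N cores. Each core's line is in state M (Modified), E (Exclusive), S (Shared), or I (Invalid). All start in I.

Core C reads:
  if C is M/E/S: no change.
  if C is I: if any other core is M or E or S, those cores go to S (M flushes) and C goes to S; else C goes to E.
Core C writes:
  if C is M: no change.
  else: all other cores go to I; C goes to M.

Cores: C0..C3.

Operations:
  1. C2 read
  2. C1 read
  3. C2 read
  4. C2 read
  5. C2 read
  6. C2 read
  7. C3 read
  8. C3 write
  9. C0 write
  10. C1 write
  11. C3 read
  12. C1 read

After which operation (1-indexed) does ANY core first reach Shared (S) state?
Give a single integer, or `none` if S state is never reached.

Answer: 2

Derivation:
Op 1: C2 read [C2 read from I: no other sharers -> C2=E (exclusive)] -> [I,I,E,I]
Op 2: C1 read [C1 read from I: others=['C2=E'] -> C1=S, others downsized to S] -> [I,S,S,I]
  -> First S state at op 2; remaining ops need not be traced.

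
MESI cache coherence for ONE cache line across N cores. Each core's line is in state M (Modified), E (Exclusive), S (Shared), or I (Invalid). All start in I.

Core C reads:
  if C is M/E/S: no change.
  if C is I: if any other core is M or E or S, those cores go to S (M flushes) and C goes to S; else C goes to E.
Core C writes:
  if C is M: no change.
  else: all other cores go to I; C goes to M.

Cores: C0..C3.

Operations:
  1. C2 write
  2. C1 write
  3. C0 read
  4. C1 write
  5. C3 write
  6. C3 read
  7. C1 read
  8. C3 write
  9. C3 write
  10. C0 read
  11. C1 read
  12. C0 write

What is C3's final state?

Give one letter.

Answer: I

Derivation:
Op 1: C2 write [C2 write: invalidate none -> C2=M] -> [I,I,M,I]
Op 2: C1 write [C1 write: invalidate ['C2=M'] -> C1=M] -> [I,M,I,I]
Op 3: C0 read [C0 read from I: others=['C1=M'] -> C0=S, others downsized to S] -> [S,S,I,I]
Op 4: C1 write [C1 write: invalidate ['C0=S'] -> C1=M] -> [I,M,I,I]
Op 5: C3 write [C3 write: invalidate ['C1=M'] -> C3=M] -> [I,I,I,M]
Op 6: C3 read [C3 read: already in M, no change] -> [I,I,I,M]
Op 7: C1 read [C1 read from I: others=['C3=M'] -> C1=S, others downsized to S] -> [I,S,I,S]
Op 8: C3 write [C3 write: invalidate ['C1=S'] -> C3=M] -> [I,I,I,M]
Op 9: C3 write [C3 write: already M (modified), no change] -> [I,I,I,M]
Op 10: C0 read [C0 read from I: others=['C3=M'] -> C0=S, others downsized to S] -> [S,I,I,S]
Op 11: C1 read [C1 read from I: others=['C0=S', 'C3=S'] -> C1=S, others downsized to S] -> [S,S,I,S]
Op 12: C0 write [C0 write: invalidate ['C1=S', 'C3=S'] -> C0=M] -> [M,I,I,I]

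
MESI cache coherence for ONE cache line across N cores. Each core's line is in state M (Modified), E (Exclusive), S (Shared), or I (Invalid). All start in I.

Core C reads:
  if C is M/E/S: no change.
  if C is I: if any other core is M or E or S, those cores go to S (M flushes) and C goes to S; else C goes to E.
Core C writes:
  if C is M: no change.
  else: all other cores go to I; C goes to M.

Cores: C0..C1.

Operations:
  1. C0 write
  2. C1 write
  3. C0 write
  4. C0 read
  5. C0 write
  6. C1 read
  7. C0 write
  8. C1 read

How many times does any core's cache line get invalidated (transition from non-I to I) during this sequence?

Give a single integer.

Op 1: C0 write [C0 write: invalidate none -> C0=M] -> [M,I] (invalidations this op: 0; running total: 0)
Op 2: C1 write [C1 write: invalidate ['C0=M'] -> C1=M] -> [I,M] (invalidations this op: 1; running total: 1)
Op 3: C0 write [C0 write: invalidate ['C1=M'] -> C0=M] -> [M,I] (invalidations this op: 1; running total: 2)
Op 4: C0 read [C0 read: already in M, no change] -> [M,I] (invalidations this op: 0; running total: 2)
Op 5: C0 write [C0 write: already M (modified), no change] -> [M,I] (invalidations this op: 0; running total: 2)
Op 6: C1 read [C1 read from I: others=['C0=M'] -> C1=S, others downsized to S] -> [S,S] (invalidations this op: 0; running total: 2)
Op 7: C0 write [C0 write: invalidate ['C1=S'] -> C0=M] -> [M,I] (invalidations this op: 1; running total: 3)
Op 8: C1 read [C1 read from I: others=['C0=M'] -> C1=S, others downsized to S] -> [S,S] (invalidations this op: 0; running total: 3)

Answer: 3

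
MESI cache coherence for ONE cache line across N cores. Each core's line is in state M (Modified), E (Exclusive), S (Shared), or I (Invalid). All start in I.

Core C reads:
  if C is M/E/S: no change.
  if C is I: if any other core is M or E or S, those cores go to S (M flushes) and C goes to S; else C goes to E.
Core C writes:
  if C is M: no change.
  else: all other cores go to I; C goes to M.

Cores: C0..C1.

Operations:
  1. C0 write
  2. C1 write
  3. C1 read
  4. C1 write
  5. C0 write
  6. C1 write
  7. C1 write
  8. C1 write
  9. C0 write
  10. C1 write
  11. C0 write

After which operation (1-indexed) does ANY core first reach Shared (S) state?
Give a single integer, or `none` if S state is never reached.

Answer: none

Derivation:
Op 1: C0 write [C0 write: invalidate none -> C0=M] -> [M,I]
Op 2: C1 write [C1 write: invalidate ['C0=M'] -> C1=M] -> [I,M]
Op 3: C1 read [C1 read: already in M, no change] -> [I,M]
Op 4: C1 write [C1 write: already M (modified), no change] -> [I,M]
Op 5: C0 write [C0 write: invalidate ['C1=M'] -> C0=M] -> [M,I]
Op 6: C1 write [C1 write: invalidate ['C0=M'] -> C1=M] -> [I,M]
Op 7: C1 write [C1 write: already M (modified), no change] -> [I,M]
Op 8: C1 write [C1 write: already M (modified), no change] -> [I,M]
Op 9: C0 write [C0 write: invalidate ['C1=M'] -> C0=M] -> [M,I]
Op 10: C1 write [C1 write: invalidate ['C0=M'] -> C1=M] -> [I,M]
Op 11: C0 write [C0 write: invalidate ['C1=M'] -> C0=M] -> [M,I]
S state never reached in this sequence.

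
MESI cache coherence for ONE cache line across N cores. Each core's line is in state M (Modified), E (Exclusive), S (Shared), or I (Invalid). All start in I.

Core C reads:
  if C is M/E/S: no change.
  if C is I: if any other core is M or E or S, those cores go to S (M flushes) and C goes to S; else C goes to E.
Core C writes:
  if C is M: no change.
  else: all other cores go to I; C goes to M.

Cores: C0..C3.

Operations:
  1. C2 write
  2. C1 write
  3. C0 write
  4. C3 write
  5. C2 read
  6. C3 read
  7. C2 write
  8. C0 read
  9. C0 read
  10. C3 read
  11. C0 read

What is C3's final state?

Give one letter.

Op 1: C2 write [C2 write: invalidate none -> C2=M] -> [I,I,M,I]
Op 2: C1 write [C1 write: invalidate ['C2=M'] -> C1=M] -> [I,M,I,I]
Op 3: C0 write [C0 write: invalidate ['C1=M'] -> C0=M] -> [M,I,I,I]
Op 4: C3 write [C3 write: invalidate ['C0=M'] -> C3=M] -> [I,I,I,M]
Op 5: C2 read [C2 read from I: others=['C3=M'] -> C2=S, others downsized to S] -> [I,I,S,S]
Op 6: C3 read [C3 read: already in S, no change] -> [I,I,S,S]
Op 7: C2 write [C2 write: invalidate ['C3=S'] -> C2=M] -> [I,I,M,I]
Op 8: C0 read [C0 read from I: others=['C2=M'] -> C0=S, others downsized to S] -> [S,I,S,I]
Op 9: C0 read [C0 read: already in S, no change] -> [S,I,S,I]
Op 10: C3 read [C3 read from I: others=['C0=S', 'C2=S'] -> C3=S, others downsized to S] -> [S,I,S,S]
Op 11: C0 read [C0 read: already in S, no change] -> [S,I,S,S]

Answer: S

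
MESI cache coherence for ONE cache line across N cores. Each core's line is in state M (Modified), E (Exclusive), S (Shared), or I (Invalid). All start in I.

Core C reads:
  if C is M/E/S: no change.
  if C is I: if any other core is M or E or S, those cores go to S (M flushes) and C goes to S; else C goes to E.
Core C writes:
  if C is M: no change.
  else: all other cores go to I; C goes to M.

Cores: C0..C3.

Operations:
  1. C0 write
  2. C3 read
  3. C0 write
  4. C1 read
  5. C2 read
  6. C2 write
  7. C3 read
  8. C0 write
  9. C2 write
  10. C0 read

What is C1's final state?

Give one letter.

Op 1: C0 write [C0 write: invalidate none -> C0=M] -> [M,I,I,I]
Op 2: C3 read [C3 read from I: others=['C0=M'] -> C3=S, others downsized to S] -> [S,I,I,S]
Op 3: C0 write [C0 write: invalidate ['C3=S'] -> C0=M] -> [M,I,I,I]
Op 4: C1 read [C1 read from I: others=['C0=M'] -> C1=S, others downsized to S] -> [S,S,I,I]
Op 5: C2 read [C2 read from I: others=['C0=S', 'C1=S'] -> C2=S, others downsized to S] -> [S,S,S,I]
Op 6: C2 write [C2 write: invalidate ['C0=S', 'C1=S'] -> C2=M] -> [I,I,M,I]
Op 7: C3 read [C3 read from I: others=['C2=M'] -> C3=S, others downsized to S] -> [I,I,S,S]
Op 8: C0 write [C0 write: invalidate ['C2=S', 'C3=S'] -> C0=M] -> [M,I,I,I]
Op 9: C2 write [C2 write: invalidate ['C0=M'] -> C2=M] -> [I,I,M,I]
Op 10: C0 read [C0 read from I: others=['C2=M'] -> C0=S, others downsized to S] -> [S,I,S,I]

Answer: I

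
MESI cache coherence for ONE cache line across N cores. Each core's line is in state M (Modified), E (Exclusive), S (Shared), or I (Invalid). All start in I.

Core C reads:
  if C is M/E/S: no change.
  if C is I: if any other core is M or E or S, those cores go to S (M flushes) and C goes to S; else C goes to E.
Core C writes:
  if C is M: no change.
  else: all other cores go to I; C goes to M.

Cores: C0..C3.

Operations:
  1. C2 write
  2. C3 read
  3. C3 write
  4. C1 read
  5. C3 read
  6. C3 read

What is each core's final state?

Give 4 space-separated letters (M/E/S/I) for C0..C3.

Op 1: C2 write [C2 write: invalidate none -> C2=M] -> [I,I,M,I]
Op 2: C3 read [C3 read from I: others=['C2=M'] -> C3=S, others downsized to S] -> [I,I,S,S]
Op 3: C3 write [C3 write: invalidate ['C2=S'] -> C3=M] -> [I,I,I,M]
Op 4: C1 read [C1 read from I: others=['C3=M'] -> C1=S, others downsized to S] -> [I,S,I,S]
Op 5: C3 read [C3 read: already in S, no change] -> [I,S,I,S]
Op 6: C3 read [C3 read: already in S, no change] -> [I,S,I,S]

Answer: I S I S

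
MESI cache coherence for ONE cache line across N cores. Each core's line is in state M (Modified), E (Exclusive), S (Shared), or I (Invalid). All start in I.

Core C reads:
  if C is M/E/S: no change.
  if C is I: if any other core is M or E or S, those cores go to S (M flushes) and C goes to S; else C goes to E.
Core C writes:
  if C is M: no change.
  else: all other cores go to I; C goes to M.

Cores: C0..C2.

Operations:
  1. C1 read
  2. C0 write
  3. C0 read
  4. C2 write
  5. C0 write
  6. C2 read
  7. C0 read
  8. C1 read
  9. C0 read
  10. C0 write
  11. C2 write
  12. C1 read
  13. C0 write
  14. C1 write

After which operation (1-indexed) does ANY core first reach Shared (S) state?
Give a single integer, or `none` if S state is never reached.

Op 1: C1 read [C1 read from I: no other sharers -> C1=E (exclusive)] -> [I,E,I]
Op 2: C0 write [C0 write: invalidate ['C1=E'] -> C0=M] -> [M,I,I]
Op 3: C0 read [C0 read: already in M, no change] -> [M,I,I]
Op 4: C2 write [C2 write: invalidate ['C0=M'] -> C2=M] -> [I,I,M]
Op 5: C0 write [C0 write: invalidate ['C2=M'] -> C0=M] -> [M,I,I]
Op 6: C2 read [C2 read from I: others=['C0=M'] -> C2=S, others downsized to S] -> [S,I,S]
  -> First S state at op 6; remaining ops need not be traced.

Answer: 6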